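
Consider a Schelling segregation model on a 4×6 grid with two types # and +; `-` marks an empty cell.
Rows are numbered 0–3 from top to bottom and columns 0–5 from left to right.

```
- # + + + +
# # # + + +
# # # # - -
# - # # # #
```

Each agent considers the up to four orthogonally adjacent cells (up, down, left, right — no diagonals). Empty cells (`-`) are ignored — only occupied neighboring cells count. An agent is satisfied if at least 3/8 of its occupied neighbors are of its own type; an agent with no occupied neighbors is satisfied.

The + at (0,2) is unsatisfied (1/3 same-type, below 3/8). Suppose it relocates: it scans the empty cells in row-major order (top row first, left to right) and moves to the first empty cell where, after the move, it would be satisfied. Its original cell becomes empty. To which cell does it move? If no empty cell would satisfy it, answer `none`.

(2,5)

Vacating (0,2). Empty cells in order:
  (0,0): 0/2 same-type → still unsatisfied.
  (2,4): 1/3 same-type → still unsatisfied.
  (2,5): 1/2 same-type → satisfied — stop here.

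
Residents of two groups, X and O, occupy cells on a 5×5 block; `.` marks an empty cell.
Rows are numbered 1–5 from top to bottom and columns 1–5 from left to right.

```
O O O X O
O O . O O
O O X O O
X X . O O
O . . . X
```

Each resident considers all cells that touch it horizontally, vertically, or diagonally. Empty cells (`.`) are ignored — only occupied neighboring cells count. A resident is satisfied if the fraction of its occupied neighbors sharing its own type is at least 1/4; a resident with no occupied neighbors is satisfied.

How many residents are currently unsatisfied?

Row 1: (1,1)O 3/3 satisfied · (1,2)O 4/4 satisfied · (1,3)O 3/4 satisfied · (1,4)X 0/4 not · (1,5)O 2/3 satisfied
Row 2: (2,1)O 5/5 satisfied · (2,2)O 6/7 satisfied · (2,4)O 5/7 satisfied · (2,5)O 4/5 satisfied
Row 3: (3,1)O 3/5 satisfied · (3,2)O 3/6 satisfied · (3,3)X 1/6 not · (3,4)O 5/6 satisfied · (3,5)O 5/5 satisfied
Row 4: (4,1)X 1/4 satisfied · (4,2)X 2/5 satisfied · (4,4)O 3/5 satisfied · (4,5)O 3/4 satisfied
Row 5: (5,1)O 0/2 not · (5,5)X 0/2 not
Unsatisfied: (1,4), (3,3), (5,1), (5,5) — 4 in total.

4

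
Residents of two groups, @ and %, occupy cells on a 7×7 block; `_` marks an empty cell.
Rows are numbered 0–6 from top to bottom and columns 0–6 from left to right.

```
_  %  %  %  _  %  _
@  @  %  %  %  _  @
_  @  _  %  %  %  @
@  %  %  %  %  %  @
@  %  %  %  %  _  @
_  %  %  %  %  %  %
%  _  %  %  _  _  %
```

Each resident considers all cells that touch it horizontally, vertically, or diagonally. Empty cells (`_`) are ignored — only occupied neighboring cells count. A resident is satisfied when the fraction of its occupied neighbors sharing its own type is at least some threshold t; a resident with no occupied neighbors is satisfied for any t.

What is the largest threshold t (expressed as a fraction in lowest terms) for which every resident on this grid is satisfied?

1/4

Row 0: (0,1)% 2/4 · (0,2)% 4/5 · (0,3)% 4/4 · (0,5)% 1/2
Row 1: (1,0)@ 2/3 · (1,1)@ 2/5 · (1,2)% 5/7 · (1,3)% 6/6 · (1,4)% 6/6 · (1,6)@ 1/3
Row 2: (2,1)@ 3/6 · (2,3)% 7/7 · (2,4)% 7/7 · (2,5)% 4/7 · (2,6)@ 2/4
Row 3: (3,0)@ 2/4 · (3,1)% 3/6 · (3,2)% 6/7 · (3,3)% 7/7 · (3,4)% 7/7 · (3,5)% 4/7 · (3,6)@ 2/4
Row 4: (4,0)@ 1/4 · (4,1)% 5/7 · (4,2)% 8/8 · (4,3)% 8/8 · (4,4)% 7/7 · (4,6)@ 1/4
Row 5: (5,1)% 5/6 · (5,2)% 7/7 · (5,3)% 7/7 · (5,4)% 5/5 · (5,5)% 4/5 · (5,6)% 2/3
Row 6: (6,0)% 1/1 · (6,2)% 4/4 · (6,3)% 4/4 · (6,6)% 2/2
The smallest same-type fraction is 1/4 at (4,0), which reduces to 1/4. Any threshold above that leaves this resident unsatisfied.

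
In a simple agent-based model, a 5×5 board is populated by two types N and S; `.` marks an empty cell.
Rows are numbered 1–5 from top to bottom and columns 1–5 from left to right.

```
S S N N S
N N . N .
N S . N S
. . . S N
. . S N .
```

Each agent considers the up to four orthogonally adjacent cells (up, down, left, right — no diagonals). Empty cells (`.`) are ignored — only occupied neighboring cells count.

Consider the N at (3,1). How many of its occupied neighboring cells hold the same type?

Occupied neighbors of (3,1): (2,1)=N, (3,2)=S.
Same type (N): 1 of 2.

1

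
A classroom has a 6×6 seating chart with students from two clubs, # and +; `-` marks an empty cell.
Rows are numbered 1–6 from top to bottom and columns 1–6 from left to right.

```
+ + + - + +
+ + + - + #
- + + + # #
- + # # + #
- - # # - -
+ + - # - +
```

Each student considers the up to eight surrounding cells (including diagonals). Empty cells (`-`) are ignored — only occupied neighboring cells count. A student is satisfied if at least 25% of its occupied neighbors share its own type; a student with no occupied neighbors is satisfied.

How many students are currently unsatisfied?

1

Row 1: (1,1)+ 3/3 ok · (1,2)+ 5/5 ok · (1,3)+ 3/3 ok · (1,5)+ 2/3 ok · (1,6)+ 2/3 ok
Row 2: (2,1)+ 4/4 ok · (2,2)+ 7/7 ok · (2,3)+ 6/6 ok · (2,5)+ 3/6 ok · (2,6)# 2/5 ok
Row 3: (3,2)+ 5/6 ok · (3,3)+ 5/7 ok · (3,4)+ 4/7 ok · (3,5)# 4/7 ok · (3,6)# 3/5 ok
Row 4: (4,2)+ 2/4 ok · (4,3)# 3/7 ok · (4,4)# 4/7 ok · (4,5)+ 1/6 unhappy · (4,6)# 2/3 ok
Row 5: (5,3)# 4/6 ok · (5,4)# 4/5 ok
Row 6: (6,1)+ 1/1 ok · (6,2)+ 1/2 ok · (6,4)# 2/2 ok · (6,6)+ 0/0 ok
Unsatisfied: (4,5) — 1 in total.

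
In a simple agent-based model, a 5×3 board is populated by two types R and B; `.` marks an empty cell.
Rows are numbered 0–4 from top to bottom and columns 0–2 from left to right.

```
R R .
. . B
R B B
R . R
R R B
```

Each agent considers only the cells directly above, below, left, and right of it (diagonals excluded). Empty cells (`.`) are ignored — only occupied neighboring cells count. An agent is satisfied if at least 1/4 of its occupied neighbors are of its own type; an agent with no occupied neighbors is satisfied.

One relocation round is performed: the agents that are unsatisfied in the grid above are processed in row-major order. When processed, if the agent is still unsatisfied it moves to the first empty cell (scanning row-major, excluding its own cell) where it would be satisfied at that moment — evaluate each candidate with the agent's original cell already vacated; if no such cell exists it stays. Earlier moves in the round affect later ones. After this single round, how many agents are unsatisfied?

0

Initially unsatisfied (in order): (3,2), (4,2).
  (3,2) → (0,2).
  (4,2) → (1,1).
Resulting grid:
R R R
. B B
R B B
R . .
R R .
All satisfied now.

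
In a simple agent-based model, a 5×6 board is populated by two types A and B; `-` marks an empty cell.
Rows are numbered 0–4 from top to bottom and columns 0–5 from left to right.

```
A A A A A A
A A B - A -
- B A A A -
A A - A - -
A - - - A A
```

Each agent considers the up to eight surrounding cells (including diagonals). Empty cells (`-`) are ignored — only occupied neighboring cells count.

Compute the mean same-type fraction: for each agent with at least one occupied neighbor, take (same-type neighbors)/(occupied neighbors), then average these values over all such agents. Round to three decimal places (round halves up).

0.798

Row 0: (0,0)A 3/3 · (0,1)A 4/5 · (0,2)A 3/4 · (0,3)A 3/4 · (0,4)A 3/3 · (0,5)A 2/2
Row 1: (1,0)A 3/4 · (1,1)A 5/7 · (1,2)B 1/7 · (1,4)A 5/5
Row 2: (2,1)B 1/6 · (2,2)A 4/6 · (2,3)A 4/5 · (2,4)A 3/3
Row 3: (3,0)A 2/3 · (3,1)A 3/4 · (3,3)A 4/4
Row 4: (4,0)A 2/2 · (4,4)A 2/2 · (4,5)A 1/1
Sum over 20 agents: 3/3 + 4/5 + 3/4 + 3/4 + 3/3 + 2/2 + 3/4 + 5/7 + 1/7 + 5/5 + 1/6 + 4/6 + 4/5 + 3/3 + 2/3 + 3/4 + 4/4 + 2/2 + 2/2 + 1/1 = 1117/70; mean = 1117/70 ÷ 20 = 1117/1400 = 0.797857… → 0.798.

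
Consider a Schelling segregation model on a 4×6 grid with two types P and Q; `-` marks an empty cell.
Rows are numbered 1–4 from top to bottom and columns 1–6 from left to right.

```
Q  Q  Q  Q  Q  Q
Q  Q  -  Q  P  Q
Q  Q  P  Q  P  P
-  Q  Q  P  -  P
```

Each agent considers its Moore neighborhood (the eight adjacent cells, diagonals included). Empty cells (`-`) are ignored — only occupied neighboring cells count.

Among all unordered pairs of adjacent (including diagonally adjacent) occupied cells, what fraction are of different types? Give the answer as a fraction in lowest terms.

Scan each occupied cell's neighbors to the right and below (and the two forward diagonals) so each pair is counted once.
From row 1: 3 unlike of 18 pairs (running 3/18).
From row 2: 8 unlike of 16 pairs (running 11/34).
From row 3: 6 unlike of 16 pairs (running 17/50).
From row 4: 1 unlike of 2 pairs (running 18/52).
Total adjacent occupied pairs: 52; unlike-type pairs: 18.
18/52 reduces to 9/26.

9/26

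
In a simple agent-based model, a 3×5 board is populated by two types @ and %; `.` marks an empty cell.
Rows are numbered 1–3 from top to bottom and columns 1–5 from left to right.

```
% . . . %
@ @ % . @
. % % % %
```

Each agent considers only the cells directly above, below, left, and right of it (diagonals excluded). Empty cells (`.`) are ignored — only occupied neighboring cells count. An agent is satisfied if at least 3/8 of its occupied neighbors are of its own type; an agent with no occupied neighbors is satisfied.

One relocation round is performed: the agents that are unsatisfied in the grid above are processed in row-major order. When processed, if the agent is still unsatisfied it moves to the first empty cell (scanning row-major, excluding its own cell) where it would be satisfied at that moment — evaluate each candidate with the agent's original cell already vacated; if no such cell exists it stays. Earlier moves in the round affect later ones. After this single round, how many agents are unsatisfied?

Initially unsatisfied (in order): (1,1), (1,5), (2,2), (2,5).
  (1,1) → (1,3).
  (1,5) → (1,2).
  (2,2) → (1,1).
  (2,5) → (1,5).
Resulting grid:
@ % % . @
@ . % . .
. % % % %
All satisfied now.

0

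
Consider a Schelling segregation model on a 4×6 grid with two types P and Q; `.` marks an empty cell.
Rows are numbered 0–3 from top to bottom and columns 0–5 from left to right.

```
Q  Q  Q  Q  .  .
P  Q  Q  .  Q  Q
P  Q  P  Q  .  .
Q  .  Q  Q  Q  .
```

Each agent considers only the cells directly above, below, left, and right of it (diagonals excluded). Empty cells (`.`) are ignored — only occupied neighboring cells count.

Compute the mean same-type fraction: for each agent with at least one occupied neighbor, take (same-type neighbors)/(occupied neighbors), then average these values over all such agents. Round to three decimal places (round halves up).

(0,0)Q 1/2
(0,1)Q 3/3
(0,2)Q 3/3
(0,3)Q 1/1
(1,0)P 1/3
(1,1)Q 3/4
(1,2)Q 2/3
(1,4)Q 1/1
(1,5)Q 1/1
(2,0)P 1/3
(2,1)Q 1/3
(2,2)P 0/4
(2,3)Q 1/2
(3,0)Q 0/1
(3,2)Q 1/2
(3,3)Q 3/3
(3,4)Q 1/1
Sum over 17 agents: 1/2 + 3/3 + 3/3 + 1/1 + 1/3 + 3/4 + 2/3 + 1/1 + 1/1 + 1/3 + 1/3 + 0/4 + 1/2 + 0/1 + 1/2 + 3/3 + 1/1 = 131/12; mean = 131/12 ÷ 17 = 131/204 = 0.642156… → 0.642.

0.642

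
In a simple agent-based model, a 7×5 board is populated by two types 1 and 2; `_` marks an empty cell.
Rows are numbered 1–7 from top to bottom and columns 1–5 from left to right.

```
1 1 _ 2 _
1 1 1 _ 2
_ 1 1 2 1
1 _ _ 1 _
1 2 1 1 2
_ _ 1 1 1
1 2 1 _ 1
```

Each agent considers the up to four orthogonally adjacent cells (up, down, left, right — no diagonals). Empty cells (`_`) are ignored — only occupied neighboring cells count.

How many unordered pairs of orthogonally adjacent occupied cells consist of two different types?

Scan each occupied cell's neighbors to the right and below so each pair is counted once.
From row 1: 0 unlike of 3 pairs (running 0/3).
From row 2: 1 unlike of 5 pairs (running 1/8).
From row 3: 3 unlike of 4 pairs (running 4/12).
From row 4: 0 unlike of 2 pairs (running 4/14).
From row 5: 4 unlike of 7 pairs (running 8/21).
From row 6: 0 unlike of 4 pairs (running 8/25).
From row 7: 2 unlike of 2 pairs (running 10/27).
Total adjacent occupied pairs: 27; unlike-type pairs: 10.

10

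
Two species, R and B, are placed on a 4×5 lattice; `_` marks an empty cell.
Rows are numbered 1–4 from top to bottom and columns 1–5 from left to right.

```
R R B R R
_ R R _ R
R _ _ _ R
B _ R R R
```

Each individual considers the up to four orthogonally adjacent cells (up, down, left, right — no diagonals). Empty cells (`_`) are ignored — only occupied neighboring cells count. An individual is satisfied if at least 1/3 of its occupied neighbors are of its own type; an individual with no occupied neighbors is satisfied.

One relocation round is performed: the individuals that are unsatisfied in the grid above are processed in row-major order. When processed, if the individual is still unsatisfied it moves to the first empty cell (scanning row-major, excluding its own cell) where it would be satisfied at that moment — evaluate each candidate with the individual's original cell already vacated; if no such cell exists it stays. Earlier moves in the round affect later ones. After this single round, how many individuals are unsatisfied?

Initially unsatisfied (in order): (1,3), (3,1), (4,1).
  (1,3) → (4,2).
  (3,1) → (1,3).
  (4,1): now satisfied by earlier moves; stays.
Resulting grid:
R R R R R
_ R R _ R
_ _ _ _ R
B B R R R
All satisfied now.

0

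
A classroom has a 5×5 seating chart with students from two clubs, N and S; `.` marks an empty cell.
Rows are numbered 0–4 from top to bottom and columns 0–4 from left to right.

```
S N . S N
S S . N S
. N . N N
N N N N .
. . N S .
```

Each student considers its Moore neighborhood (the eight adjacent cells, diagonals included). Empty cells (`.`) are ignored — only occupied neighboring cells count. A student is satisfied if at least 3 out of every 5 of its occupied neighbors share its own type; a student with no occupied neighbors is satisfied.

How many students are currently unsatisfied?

Row 0: (0,0)S 2/3 ok · (0,1)N 0/3 unhappy · (0,3)S 1/3 unhappy · (0,4)N 1/3 unhappy
Row 1: (1,0)S 2/4 unhappy · (1,1)S 2/4 unhappy · (1,3)N 3/5 ok · (1,4)S 1/5 unhappy
Row 2: (2,1)N 3/5 ok · (2,3)N 4/5 ok · (2,4)N 3/4 ok
Row 3: (3,0)N 2/2 ok · (3,1)N 4/4 ok · (3,2)N 5/6 ok · (3,3)N 4/5 ok
Row 4: (4,2)N 3/4 ok · (4,3)S 0/3 unhappy
Unsatisfied: (0,1), (0,3), (0,4), (1,0), (1,1), (1,4), (4,3) — 7 in total.

7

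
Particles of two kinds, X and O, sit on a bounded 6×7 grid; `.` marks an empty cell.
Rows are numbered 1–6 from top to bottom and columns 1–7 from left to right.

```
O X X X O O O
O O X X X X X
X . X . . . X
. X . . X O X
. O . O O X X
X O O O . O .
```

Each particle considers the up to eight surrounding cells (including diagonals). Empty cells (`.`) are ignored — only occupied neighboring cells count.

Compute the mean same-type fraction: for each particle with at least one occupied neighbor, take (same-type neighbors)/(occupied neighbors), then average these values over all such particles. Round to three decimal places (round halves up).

Row 1: (1,1)O 2/3 · (1,2)X 2/5 · (1,3)X 4/5 · (1,4)X 4/5 · (1,5)O 1/5 · (1,6)O 2/5 · (1,7)O 1/3
Row 2: (2,1)O 2/4 · (2,2)O 2/7 · (2,3)X 5/6 · (2,4)X 5/6 · (2,5)X 3/5 · (2,6)X 3/6 · (2,7)X 2/4
Row 3: (3,1)X 1/3 · (3,3)X 3/4 · (3,7)X 3/4
Row 4: (4,2)X 2/3 · (4,5)X 1/4 · (4,6)O 1/6 · (4,7)X 3/4
Row 5: (5,2)O 2/4 · (5,4)O 3/4 · (5,5)O 4/6 · (5,6)X 3/6 · (5,7)X 2/4
Row 6: (6,1)X 0/2 · (6,2)O 2/3 · (6,3)O 4/4 · (6,4)O 3/3 · (6,6)O 1/3
Sum over 31 particles: 2/3 + 2/5 + 4/5 + 4/5 + 1/5 + 2/5 + 1/3 + 2/4 + 2/7 + 5/6 + 5/6 + 3/5 + 3/6 + 2/4 + 1/3 + 3/4 + 3/4 + 2/3 + 1/4 + 1/6 + 3/4 + 2/4 + 3/4 + 4/6 + 3/6 + 2/4 + 0/2 + 2/3 + 4/4 + 3/3 + 1/3 = 2413/140; mean = 2413/140 ÷ 31 = 2413/4340 = 0.555990… → 0.556.

0.556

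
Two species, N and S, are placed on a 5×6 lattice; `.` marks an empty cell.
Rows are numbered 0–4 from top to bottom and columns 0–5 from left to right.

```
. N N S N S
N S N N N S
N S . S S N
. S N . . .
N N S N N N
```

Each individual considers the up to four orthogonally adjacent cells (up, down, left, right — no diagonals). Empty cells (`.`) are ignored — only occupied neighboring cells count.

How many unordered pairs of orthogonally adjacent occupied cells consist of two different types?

18

Scan each occupied cell's neighbors to the right and below so each pair is counted once.
From row 0: 5 unlike of 9 pairs (running 5/9).
From row 1: 6 unlike of 10 pairs (running 11/19).
From row 2: 2 unlike of 4 pairs (running 13/23).
From row 3: 3 unlike of 3 pairs (running 16/26).
From row 4: 2 unlike of 5 pairs (running 18/31).
Total adjacent occupied pairs: 31; unlike-type pairs: 18.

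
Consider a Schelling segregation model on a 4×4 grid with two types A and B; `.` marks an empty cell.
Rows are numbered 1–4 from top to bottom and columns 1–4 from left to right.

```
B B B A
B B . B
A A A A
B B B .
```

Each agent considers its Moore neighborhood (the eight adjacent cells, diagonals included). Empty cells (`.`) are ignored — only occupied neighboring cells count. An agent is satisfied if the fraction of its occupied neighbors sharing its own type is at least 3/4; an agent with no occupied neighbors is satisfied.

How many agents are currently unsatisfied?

11

Row 1: (1,1)B 3/3 ✓ · (1,2)B 4/4 ✓ · (1,3)B 3/4 ✓ · (1,4)A 0/2 ✗
Row 2: (2,1)B 3/5 ✗ · (2,2)B 4/7 ✗ · (2,4)B 1/4 ✗
Row 3: (3,1)A 1/5 ✗ · (3,2)A 2/7 ✗ · (3,3)A 2/6 ✗ · (3,4)A 1/3 ✗
Row 4: (4,1)B 1/3 ✗ · (4,2)B 2/5 ✗ · (4,3)B 1/4 ✗
Unsatisfied: (1,4), (2,1), (2,2), (2,4), (3,1), (3,2), (3,3), (3,4), (4,1), (4,2), (4,3) — 11 in total.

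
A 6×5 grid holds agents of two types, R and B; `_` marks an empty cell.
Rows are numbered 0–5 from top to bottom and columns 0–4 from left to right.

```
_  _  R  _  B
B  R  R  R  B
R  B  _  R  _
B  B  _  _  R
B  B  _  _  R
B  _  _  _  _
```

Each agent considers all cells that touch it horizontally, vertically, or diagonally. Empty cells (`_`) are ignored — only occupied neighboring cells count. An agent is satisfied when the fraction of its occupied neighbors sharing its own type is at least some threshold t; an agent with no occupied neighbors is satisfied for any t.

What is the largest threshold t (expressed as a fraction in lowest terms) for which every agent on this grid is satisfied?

(0,2)R 3/3
(0,4)B 1/2
(1,0)B 1/3
(1,1)R 3/5
(1,2)R 4/5
(1,3)R 3/5
(1,4)B 1/3
(2,0)R 1/5
(2,1)B 3/6
(2,3)R 3/4
(3,0)B 4/5
(3,1)B 4/5
(3,4)R 2/2
(4,0)B 4/4
(4,1)B 4/4
(4,4)R 1/1
(5,0)B 2/2
The smallest same-type fraction is 1/5 at (2,0), which reduces to 1/5. Any threshold above that leaves this agent unsatisfied.

1/5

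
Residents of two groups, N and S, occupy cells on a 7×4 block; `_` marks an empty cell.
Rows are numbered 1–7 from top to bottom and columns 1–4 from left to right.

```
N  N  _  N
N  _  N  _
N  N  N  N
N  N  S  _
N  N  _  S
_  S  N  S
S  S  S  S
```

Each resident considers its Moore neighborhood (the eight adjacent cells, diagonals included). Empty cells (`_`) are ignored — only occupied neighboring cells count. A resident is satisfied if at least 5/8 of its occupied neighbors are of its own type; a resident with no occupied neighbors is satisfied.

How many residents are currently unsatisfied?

3

(1,1)N 2/2 ok
(1,2)N 3/3 ok
(1,4)N 1/1 ok
(2,1)N 4/4 ok
(2,3)N 5/5 ok
(3,1)N 4/4 ok
(3,2)N 6/7 ok
(3,3)N 4/5 ok
(3,4)N 2/3 ok
(4,1)N 5/5 ok
(4,2)N 6/7 ok
(4,3)S 1/6 unhappy
(5,1)N 3/4 ok
(5,2)N 4/6 ok
(5,4)S 2/3 ok
(6,2)S 3/6 unhappy
(6,3)N 1/7 unhappy
(6,4)S 3/4 ok
(7,1)S 2/2 ok
(7,2)S 3/4 ok
(7,3)S 4/5 ok
(7,4)S 2/3 ok
Unsatisfied: (4,3), (6,2), (6,3) — 3 in total.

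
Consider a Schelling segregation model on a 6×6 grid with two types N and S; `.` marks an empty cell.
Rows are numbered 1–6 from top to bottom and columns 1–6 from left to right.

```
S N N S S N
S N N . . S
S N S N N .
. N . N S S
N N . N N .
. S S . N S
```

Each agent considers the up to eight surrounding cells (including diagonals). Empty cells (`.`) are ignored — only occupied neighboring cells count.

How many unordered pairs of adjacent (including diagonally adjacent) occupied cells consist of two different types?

Scan each occupied cell's neighbors to the right and below (and the two forward diagonals) so each pair is counted once.
Row 1: S(1,1)–N(1,2)≠ S(1,1)–S(2,1)= S(1,1)–N(2,2)≠ N(1,2)–N(1,3)= N(1,2)–N(2,2)= N(1,2)–N(2,3)= N(1,2)–S(2,1)≠ N(1,3)–S(1,4)≠ N(1,3)–N(2,3)= N(1,3)–N(2,2)= S(1,4)–S(1,5)= S(1,4)–N(2,3)≠ S(1,5)–N(1,6)≠ S(1,5)–S(2,6)= N(1,6)–S(2,6)≠  → 7/15 unlike.
Row 2: S(2,1)–N(2,2)≠ S(2,1)–S(3,1)= S(2,1)–N(3,2)≠ N(2,2)–N(2,3)= N(2,2)–N(3,2)= N(2,2)–S(3,3)≠ N(2,2)–S(3,1)≠ N(2,3)–S(3,3)≠ N(2,3)–N(3,4)= N(2,3)–N(3,2)= S(2,6)–N(3,5)≠  → 6/11 unlike.
Row 3: S(3,1)–N(3,2)≠ S(3,1)–N(4,2)≠ N(3,2)–S(3,3)≠ N(3,2)–N(4,2)= S(3,3)–N(3,4)≠ S(3,3)–N(4,4)≠ S(3,3)–N(4,2)≠ N(3,4)–N(3,5)= N(3,4)–N(4,4)= N(3,4)–S(4,5)≠ N(3,5)–S(4,5)≠ N(3,5)–S(4,6)≠ N(3,5)–N(4,4)=  → 9/13 unlike.
Row 4: N(4,2)–N(5,2)= N(4,2)–N(5,1)= N(4,4)–S(4,5)≠ N(4,4)–N(5,4)= N(4,4)–N(5,5)= S(4,5)–S(4,6)= S(4,5)–N(5,5)≠ S(4,5)–N(5,4)≠ S(4,6)–N(5,5)≠  → 4/9 unlike.
Row 5: N(5,1)–N(5,2)= N(5,1)–S(6,2)≠ N(5,2)–S(6,2)≠ N(5,2)–S(6,3)≠ N(5,4)–N(5,5)= N(5,4)–N(6,5)= N(5,4)–S(6,3)≠ N(5,5)–N(6,5)= N(5,5)–S(6,6)≠  → 5/9 unlike.
Row 6: S(6,2)–S(6,3)= N(6,5)–S(6,6)≠  → 1/2 unlike.
Total adjacent occupied pairs: 59; unlike-type pairs: 32.

32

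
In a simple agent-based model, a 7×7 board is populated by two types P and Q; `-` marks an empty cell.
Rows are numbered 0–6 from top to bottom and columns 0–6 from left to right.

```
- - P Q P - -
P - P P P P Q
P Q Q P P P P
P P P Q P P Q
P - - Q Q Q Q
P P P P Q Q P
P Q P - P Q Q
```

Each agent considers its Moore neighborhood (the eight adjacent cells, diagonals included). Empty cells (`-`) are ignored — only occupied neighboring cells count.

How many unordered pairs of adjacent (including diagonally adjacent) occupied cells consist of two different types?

Scan each occupied cell's neighbors to the right and below (and the two forward diagonals) so each pair is counted once.
Row 0: P(0,2)–Q(0,3)≠ P(0,2)–P(1,2)= P(0,2)–P(1,3)= Q(0,3)–P(0,4)≠ Q(0,3)–P(1,3)≠ Q(0,3)–P(1,4)≠ Q(0,3)–P(1,2)≠ P(0,4)–P(1,4)= P(0,4)–P(1,5)= P(0,4)–P(1,3)=  → 5/10 unlike.
Row 1: P(1,0)–P(2,0)= P(1,0)–Q(2,1)≠ P(1,2)–P(1,3)= P(1,2)–Q(2,2)≠ P(1,2)–P(2,3)= P(1,2)–Q(2,1)≠ P(1,3)–P(1,4)= P(1,3)–P(2,3)= P(1,3)–P(2,4)= P(1,3)–Q(2,2)≠ P(1,4)–P(1,5)= P(1,4)–P(2,4)= P(1,4)–P(2,5)= P(1,4)–P(2,3)= P(1,5)–Q(1,6)≠ P(1,5)–P(2,5)= P(1,5)–P(2,6)= P(1,5)–P(2,4)= Q(1,6)–P(2,6)≠ Q(1,6)–P(2,5)≠  → 7/20 unlike.
Row 2: P(2,0)–Q(2,1)≠ P(2,0)–P(3,0)= P(2,0)–P(3,1)= Q(2,1)–Q(2,2)= Q(2,1)–P(3,1)≠ Q(2,1)–P(3,2)≠ Q(2,1)–P(3,0)≠ Q(2,2)–P(2,3)≠ Q(2,2)–P(3,2)≠ Q(2,2)–Q(3,3)= Q(2,2)–P(3,1)≠ P(2,3)–P(2,4)= P(2,3)–Q(3,3)≠ P(2,3)–P(3,4)= P(2,3)–P(3,2)= P(2,4)–P(2,5)= P(2,4)–P(3,4)= P(2,4)–P(3,5)= P(2,4)–Q(3,3)≠ P(2,5)–P(2,6)= P(2,5)–P(3,5)= P(2,5)–Q(3,6)≠ P(2,5)–P(3,4)= P(2,6)–Q(3,6)≠ P(2,6)–P(3,5)=  → 11/25 unlike.
Row 3: P(3,0)–P(3,1)= P(3,0)–P(4,0)= P(3,1)–P(3,2)= P(3,1)–P(4,0)= P(3,2)–Q(3,3)≠ P(3,2)–Q(4,3)≠ Q(3,3)–P(3,4)≠ Q(3,3)–Q(4,3)= Q(3,3)–Q(4,4)= P(3,4)–P(3,5)= P(3,4)–Q(4,4)≠ P(3,4)–Q(4,5)≠ P(3,4)–Q(4,3)≠ P(3,5)–Q(3,6)≠ P(3,5)–Q(4,5)≠ P(3,5)–Q(4,6)≠ P(3,5)–Q(4,4)≠ Q(3,6)–Q(4,6)= Q(3,6)–Q(4,5)=  → 10/19 unlike.
Row 4: P(4,0)–P(5,0)= P(4,0)–P(5,1)= Q(4,3)–Q(4,4)= Q(4,3)–P(5,3)≠ Q(4,3)–Q(5,4)= Q(4,3)–P(5,2)≠ Q(4,4)–Q(4,5)= Q(4,4)–Q(5,4)= Q(4,4)–Q(5,5)= Q(4,4)–P(5,3)≠ Q(4,5)–Q(4,6)= Q(4,5)–Q(5,5)= Q(4,5)–P(5,6)≠ Q(4,5)–Q(5,4)= Q(4,6)–P(5,6)≠ Q(4,6)–Q(5,5)=  → 5/16 unlike.
Row 5: P(5,0)–P(5,1)= P(5,0)–P(6,0)= P(5,0)–Q(6,1)≠ P(5,1)–P(5,2)= P(5,1)–Q(6,1)≠ P(5,1)–P(6,2)= P(5,1)–P(6,0)= P(5,2)–P(5,3)= P(5,2)–P(6,2)= P(5,2)–Q(6,1)≠ P(5,3)–Q(5,4)≠ P(5,3)–P(6,4)= P(5,3)–P(6,2)= Q(5,4)–Q(5,5)= Q(5,4)–P(6,4)≠ Q(5,4)–Q(6,5)= Q(5,5)–P(5,6)≠ Q(5,5)–Q(6,5)= Q(5,5)–Q(6,6)= Q(5,5)–P(6,4)≠ P(5,6)–Q(6,6)≠ P(5,6)–Q(6,5)≠  → 9/22 unlike.
Row 6: P(6,0)–Q(6,1)≠ Q(6,1)–P(6,2)≠ P(6,4)–Q(6,5)≠ Q(6,5)–Q(6,6)=  → 3/4 unlike.
Total adjacent occupied pairs: 116; unlike-type pairs: 50.

50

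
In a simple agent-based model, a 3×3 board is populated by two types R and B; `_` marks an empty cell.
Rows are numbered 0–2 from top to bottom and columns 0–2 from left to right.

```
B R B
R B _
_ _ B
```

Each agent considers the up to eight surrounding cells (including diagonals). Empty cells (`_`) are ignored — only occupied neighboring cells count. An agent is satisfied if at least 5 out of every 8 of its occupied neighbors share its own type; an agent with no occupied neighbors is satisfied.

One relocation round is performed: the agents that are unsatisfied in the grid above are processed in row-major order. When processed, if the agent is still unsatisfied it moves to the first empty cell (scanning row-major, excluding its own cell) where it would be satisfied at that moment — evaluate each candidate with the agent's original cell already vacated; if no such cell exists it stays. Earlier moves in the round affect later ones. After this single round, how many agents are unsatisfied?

3

Initially unsatisfied (in order): (0,0), (0,1), (0,2), (1,0), (1,1).
  (0,0) → (1,2).
  (0,1): no empty cell satisfies it; stays.
  (0,2): now satisfied by earlier moves; stays.
  (1,0): no empty cell satisfies it; stays.
  (1,1) → (2,1).
Resulting grid:
_ R B
R _ B
_ B B
Unsatisfied now: (0,1), (0,2), (1,0).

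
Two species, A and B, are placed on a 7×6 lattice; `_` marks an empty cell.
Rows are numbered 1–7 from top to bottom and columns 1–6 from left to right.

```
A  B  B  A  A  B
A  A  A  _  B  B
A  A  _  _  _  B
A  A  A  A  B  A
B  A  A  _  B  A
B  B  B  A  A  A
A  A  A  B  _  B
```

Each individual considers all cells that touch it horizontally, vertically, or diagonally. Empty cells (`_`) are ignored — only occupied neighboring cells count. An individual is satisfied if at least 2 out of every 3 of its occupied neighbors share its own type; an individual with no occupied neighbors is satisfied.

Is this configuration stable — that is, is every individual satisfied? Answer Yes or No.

(1,1)A 2/3 ok
(1,2)B 1/5 unhappy
(1,3)B 1/4 unhappy
(1,4)A 2/4 unhappy
(1,5)A 1/4 unhappy
(1,6)B 2/3 ok
(2,1)A 4/5 ok
(2,2)A 5/7 ok
(2,3)A 3/5 unhappy
(2,5)B 3/5 unhappy
(2,6)B 3/4 ok
(3,1)A 5/5 ok
(3,2)A 7/7 ok
(3,6)B 3/4 ok
(4,1)A 4/5 ok
(4,2)A 6/7 ok
(4,3)A 5/5 ok
(4,4)A 2/4 unhappy
(4,5)B 2/5 unhappy
(4,6)A 1/4 unhappy
(5,1)B 2/5 unhappy
(5,2)A 4/8 unhappy
(5,3)A 5/7 ok
(5,5)B 1/7 unhappy
(5,6)A 3/5 unhappy
(6,1)B 2/5 unhappy
(6,2)B 3/8 unhappy
(6,3)B 2/7 unhappy
(6,4)A 3/6 unhappy
(6,5)A 3/6 unhappy
(6,6)A 2/4 unhappy
(7,1)A 1/3 unhappy
(7,2)A 2/5 unhappy
(7,3)A 2/5 unhappy
(7,4)B 1/4 unhappy
(7,6)B 0/2 unhappy
For instance (1,2) has only 1/5 same-type neighbors, below 2/3.

No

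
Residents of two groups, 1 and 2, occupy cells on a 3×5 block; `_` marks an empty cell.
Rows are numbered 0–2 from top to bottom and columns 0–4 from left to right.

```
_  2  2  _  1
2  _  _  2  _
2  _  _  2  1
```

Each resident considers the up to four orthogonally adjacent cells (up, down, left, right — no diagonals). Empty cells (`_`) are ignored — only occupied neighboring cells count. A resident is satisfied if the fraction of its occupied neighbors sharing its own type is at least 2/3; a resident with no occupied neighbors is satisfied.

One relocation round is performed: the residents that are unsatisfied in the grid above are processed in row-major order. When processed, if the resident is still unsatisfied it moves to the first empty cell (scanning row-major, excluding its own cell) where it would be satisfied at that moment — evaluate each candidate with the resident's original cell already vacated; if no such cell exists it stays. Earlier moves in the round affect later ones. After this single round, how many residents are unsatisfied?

0

Initially unsatisfied (in order): (2,3), (2,4).
  (2,3) → (0,0).
  (2,4): now satisfied by earlier moves; stays.
Resulting grid:
2 2 2 _ 1
2 _ _ 2 _
2 _ _ _ 1
All satisfied now.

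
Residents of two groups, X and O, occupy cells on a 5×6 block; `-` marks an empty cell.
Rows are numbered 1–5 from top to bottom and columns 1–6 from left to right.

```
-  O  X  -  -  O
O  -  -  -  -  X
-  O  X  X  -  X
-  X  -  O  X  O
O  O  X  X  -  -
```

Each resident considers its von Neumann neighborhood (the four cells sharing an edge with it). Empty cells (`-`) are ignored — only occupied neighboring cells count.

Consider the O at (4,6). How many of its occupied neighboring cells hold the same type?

Occupied neighbors of (4,6): (3,6)=X, (4,5)=X.
Same type (O): 0 of 2.

0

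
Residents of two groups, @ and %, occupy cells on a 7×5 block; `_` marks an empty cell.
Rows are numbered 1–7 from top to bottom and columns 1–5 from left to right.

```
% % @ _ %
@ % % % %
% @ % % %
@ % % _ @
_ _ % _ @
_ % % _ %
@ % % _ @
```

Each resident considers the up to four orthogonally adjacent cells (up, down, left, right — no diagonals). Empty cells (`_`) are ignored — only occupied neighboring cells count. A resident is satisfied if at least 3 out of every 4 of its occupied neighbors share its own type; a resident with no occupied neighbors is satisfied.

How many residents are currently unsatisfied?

16

Row 1: (1,1)% 1/2 unhappy · (1,2)% 2/3 unhappy · (1,3)@ 0/2 unhappy · (1,5)% 1/1 ok
Row 2: (2,1)@ 0/3 unhappy · (2,2)% 2/4 unhappy · (2,3)% 3/4 ok · (2,4)% 3/3 ok · (2,5)% 3/3 ok
Row 3: (3,1)% 0/3 unhappy · (3,2)@ 0/4 unhappy · (3,3)% 3/4 ok · (3,4)% 3/3 ok · (3,5)% 2/3 unhappy
Row 4: (4,1)@ 0/2 unhappy · (4,2)% 1/3 unhappy · (4,3)% 3/3 ok · (4,5)@ 1/2 unhappy
Row 5: (5,3)% 2/2 ok · (5,5)@ 1/2 unhappy
Row 6: (6,2)% 2/2 ok · (6,3)% 3/3 ok · (6,5)% 0/2 unhappy
Row 7: (7,1)@ 0/1 unhappy · (7,2)% 2/3 unhappy · (7,3)% 2/2 ok · (7,5)@ 0/1 unhappy
Unsatisfied: (1,1), (1,2), (1,3), (2,1), (2,2), (3,1), (3,2), (3,5), (4,1), (4,2), (4,5), (5,5), (6,5), (7,1), (7,2), (7,5) — 16 in total.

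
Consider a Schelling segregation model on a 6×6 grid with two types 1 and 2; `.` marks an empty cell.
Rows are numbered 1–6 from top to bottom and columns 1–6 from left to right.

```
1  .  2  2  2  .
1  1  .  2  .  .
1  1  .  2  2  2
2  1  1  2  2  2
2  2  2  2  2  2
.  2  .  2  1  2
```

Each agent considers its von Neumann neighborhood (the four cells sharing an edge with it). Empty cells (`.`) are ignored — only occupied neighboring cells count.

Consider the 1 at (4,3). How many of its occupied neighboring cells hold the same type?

1

Occupied neighbors of (4,3): (5,3)=2, (4,2)=1, (4,4)=2.
Same type (1): 1 of 3.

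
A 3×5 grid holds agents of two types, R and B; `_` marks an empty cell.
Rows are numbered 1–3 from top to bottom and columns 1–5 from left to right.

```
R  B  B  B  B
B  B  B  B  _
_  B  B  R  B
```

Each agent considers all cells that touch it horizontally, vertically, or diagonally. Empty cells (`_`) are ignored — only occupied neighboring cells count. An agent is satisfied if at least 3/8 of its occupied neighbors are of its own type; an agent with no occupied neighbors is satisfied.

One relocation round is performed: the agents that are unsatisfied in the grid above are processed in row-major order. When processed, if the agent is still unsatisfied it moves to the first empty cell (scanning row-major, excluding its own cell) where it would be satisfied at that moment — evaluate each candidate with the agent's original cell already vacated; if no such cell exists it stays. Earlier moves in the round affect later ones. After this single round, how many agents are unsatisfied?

Initially unsatisfied (in order): (1,1), (3,4).
  (1,1): no empty cell satisfies it; stays.
  (3,4): no empty cell satisfies it; stays.
Resulting grid:
R B B B B
B B B B _
_ B B R B
Unsatisfied now: (1,1), (3,4).

2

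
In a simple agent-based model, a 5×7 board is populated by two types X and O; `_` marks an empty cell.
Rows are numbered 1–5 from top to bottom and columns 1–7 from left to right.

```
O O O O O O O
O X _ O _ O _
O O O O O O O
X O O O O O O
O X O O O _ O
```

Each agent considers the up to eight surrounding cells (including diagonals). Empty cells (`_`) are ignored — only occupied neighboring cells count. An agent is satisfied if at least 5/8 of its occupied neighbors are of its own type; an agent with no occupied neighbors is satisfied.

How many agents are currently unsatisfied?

(1,1)O 2/3 ✓
(1,2)O 3/4 ✓
(1,3)O 3/4 ✓
(1,4)O 3/3 ✓
(1,5)O 4/4 ✓
(1,6)O 3/3 ✓
(1,7)O 2/2 ✓
(2,1)O 4/5 ✓
(2,2)X 0/7 ✗
(2,4)O 6/6 ✓
(2,6)O 6/6 ✓
(3,1)O 3/5 ✗
(3,2)O 5/7 ✓
(3,3)O 6/7 ✓
(3,4)O 6/6 ✓
(3,5)O 7/7 ✓
(3,6)O 6/6 ✓
(3,7)O 4/4 ✓
(4,1)X 1/5 ✗
(4,2)O 6/8 ✓
(4,3)O 7/8 ✓
(4,4)O 8/8 ✓
(4,5)O 7/7 ✓
(4,6)O 7/7 ✓
(4,7)O 4/4 ✓
(5,1)O 1/3 ✗
(5,2)X 1/5 ✗
(5,3)O 4/5 ✓
(5,4)O 5/5 ✓
(5,5)O 4/4 ✓
(5,7)O 2/2 ✓
Unsatisfied: (2,2), (3,1), (4,1), (5,1), (5,2) — 5 in total.

5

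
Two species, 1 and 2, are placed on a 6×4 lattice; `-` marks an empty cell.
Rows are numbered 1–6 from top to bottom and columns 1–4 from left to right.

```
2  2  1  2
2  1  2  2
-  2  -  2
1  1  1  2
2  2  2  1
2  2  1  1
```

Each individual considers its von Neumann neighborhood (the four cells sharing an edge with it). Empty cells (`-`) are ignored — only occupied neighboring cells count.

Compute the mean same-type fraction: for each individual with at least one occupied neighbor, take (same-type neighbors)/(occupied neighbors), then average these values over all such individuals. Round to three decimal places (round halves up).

0.515

(1,1)2 2/2
(1,2)2 1/3
(1,3)1 0/3
(1,4)2 1/2
(2,1)2 1/2
(2,2)1 0/4
(2,3)2 1/3
(2,4)2 3/3
(3,2)2 0/2
(3,4)2 2/2
(4,1)1 1/2
(4,2)1 2/4
(4,3)1 1/3
(4,4)2 1/3
(5,1)2 2/3
(5,2)2 3/4
(5,3)2 1/4
(5,4)1 1/3
(6,1)2 2/2
(6,2)2 2/3
(6,3)1 1/3
(6,4)1 2/2
Sum over 22 individuals: 2/2 + 1/3 + 0/3 + 1/2 + 1/2 + 0/4 + 1/3 + 3/3 + 0/2 + 2/2 + 1/2 + 2/4 + 1/3 + 1/3 + 2/3 + 3/4 + 1/4 + 1/3 + 2/2 + 2/3 + 1/3 + 2/2 = 34/3; mean = 34/3 ÷ 22 = 17/33 = 0.515151… → 0.515.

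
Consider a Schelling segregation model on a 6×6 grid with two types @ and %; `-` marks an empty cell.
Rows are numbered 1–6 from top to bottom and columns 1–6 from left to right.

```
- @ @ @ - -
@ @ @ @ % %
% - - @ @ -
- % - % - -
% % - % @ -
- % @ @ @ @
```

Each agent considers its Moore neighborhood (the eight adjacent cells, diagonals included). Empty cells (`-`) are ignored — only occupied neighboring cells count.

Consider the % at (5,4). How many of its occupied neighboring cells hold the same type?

1

Occupied neighbors of (5,4): (4,4)=%, (5,5)=@, (6,3)=@, (6,4)=@, (6,5)=@.
Same type (%): 1 of 5.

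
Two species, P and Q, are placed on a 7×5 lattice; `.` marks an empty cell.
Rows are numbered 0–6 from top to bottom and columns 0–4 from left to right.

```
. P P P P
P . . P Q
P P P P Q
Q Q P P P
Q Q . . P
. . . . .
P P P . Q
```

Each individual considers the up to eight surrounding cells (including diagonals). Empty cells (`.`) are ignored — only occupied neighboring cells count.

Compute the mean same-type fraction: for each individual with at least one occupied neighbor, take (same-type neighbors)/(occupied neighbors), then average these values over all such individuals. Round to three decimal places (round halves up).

0.751

Row 0: (0,1)P 2/2 · (0,2)P 3/3 · (0,3)P 3/4 · (0,4)P 2/3
Row 1: (1,0)P 3/3 · (1,3)P 5/7 · (1,4)Q 1/5
Row 2: (2,0)P 2/4 · (2,1)P 4/6 · (2,2)P 5/6 · (2,3)P 5/7 · (2,4)Q 1/5
Row 3: (3,0)Q 3/5 · (3,1)Q 3/7 · (3,2)P 4/6 · (3,3)P 5/6 · (3,4)P 3/4
Row 4: (4,0)Q 3/3 · (4,1)Q 3/4 · (4,4)P 2/2
Row 6: (6,0)P 1/1 · (6,1)P 2/2 · (6,2)P 1/1 · (6,4)Q — no occupied neighbors
Sum over 23 individuals: 2/2 + 3/3 + 3/4 + 2/3 + 3/3 + 5/7 + 1/5 + 2/4 + 4/6 + 5/6 + 5/7 + 1/5 + 3/5 + 3/7 + 4/6 + 5/6 + 3/4 + 3/3 + 3/4 + 2/2 + 1/1 + 2/2 + 1/1 = 1451/84; mean = 1451/84 ÷ 23 = 1451/1932 = 0.751035… → 0.751.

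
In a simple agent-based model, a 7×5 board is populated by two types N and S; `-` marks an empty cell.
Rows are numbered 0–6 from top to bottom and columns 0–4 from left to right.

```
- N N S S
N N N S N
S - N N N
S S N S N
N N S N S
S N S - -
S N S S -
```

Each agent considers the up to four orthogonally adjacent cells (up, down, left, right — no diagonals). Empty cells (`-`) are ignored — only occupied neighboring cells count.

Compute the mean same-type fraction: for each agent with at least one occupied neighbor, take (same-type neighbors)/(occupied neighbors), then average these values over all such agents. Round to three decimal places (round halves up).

0.511

Row 0: (0,1)N 2/2 · (0,2)N 2/3 · (0,3)S 2/3 · (0,4)S 1/2
Row 1: (1,0)N 1/2 · (1,1)N 3/3 · (1,2)N 3/4 · (1,3)S 1/4 · (1,4)N 1/3
Row 2: (2,0)S 1/2 · (2,2)N 3/3 · (2,3)N 2/4 · (2,4)N 3/3
Row 3: (3,0)S 2/3 · (3,1)S 1/3 · (3,2)N 1/4 · (3,3)S 0/4 · (3,4)N 1/3
Row 4: (4,0)N 1/3 · (4,1)N 2/4 · (4,2)S 1/4 · (4,3)N 0/3 · (4,4)S 0/2
Row 5: (5,0)S 1/3 · (5,1)N 2/4 · (5,2)S 2/3
Row 6: (6,0)S 1/2 · (6,1)N 1/3 · (6,2)S 2/3 · (6,3)S 1/1
Sum over 30 agents: 2/2 + 2/3 + 2/3 + 1/2 + 1/2 + 3/3 + 3/4 + 1/4 + 1/3 + 1/2 + 3/3 + 2/4 + 3/3 + 2/3 + 1/3 + 1/4 + 0/4 + 1/3 + 1/3 + 2/4 + 1/4 + 0/3 + 0/2 + 1/3 + 2/4 + 2/3 + 1/2 + 1/3 + 2/3 + 1/1 = 46/3; mean = 46/3 ÷ 30 = 23/45 = 0.511111… → 0.511.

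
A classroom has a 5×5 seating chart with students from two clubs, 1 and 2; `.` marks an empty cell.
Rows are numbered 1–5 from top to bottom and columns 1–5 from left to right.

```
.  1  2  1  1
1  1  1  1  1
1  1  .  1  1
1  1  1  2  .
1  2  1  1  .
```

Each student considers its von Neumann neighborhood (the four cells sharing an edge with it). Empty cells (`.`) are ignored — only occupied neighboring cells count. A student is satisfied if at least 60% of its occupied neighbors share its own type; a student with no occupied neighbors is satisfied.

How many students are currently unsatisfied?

6

Row 1: (1,2)1 1/2 not · (1,3)2 0/3 not · (1,4)1 2/3 satisfied · (1,5)1 2/2 satisfied
Row 2: (2,1)1 2/2 satisfied · (2,2)1 4/4 satisfied · (2,3)1 2/3 satisfied · (2,4)1 4/4 satisfied · (2,5)1 3/3 satisfied
Row 3: (3,1)1 3/3 satisfied · (3,2)1 3/3 satisfied · (3,4)1 2/3 satisfied · (3,5)1 2/2 satisfied
Row 4: (4,1)1 3/3 satisfied · (4,2)1 3/4 satisfied · (4,3)1 2/3 satisfied · (4,4)2 0/3 not
Row 5: (5,1)1 1/2 not · (5,2)2 0/3 not · (5,3)1 2/3 satisfied · (5,4)1 1/2 not
Unsatisfied: (1,2), (1,3), (4,4), (5,1), (5,2), (5,4) — 6 in total.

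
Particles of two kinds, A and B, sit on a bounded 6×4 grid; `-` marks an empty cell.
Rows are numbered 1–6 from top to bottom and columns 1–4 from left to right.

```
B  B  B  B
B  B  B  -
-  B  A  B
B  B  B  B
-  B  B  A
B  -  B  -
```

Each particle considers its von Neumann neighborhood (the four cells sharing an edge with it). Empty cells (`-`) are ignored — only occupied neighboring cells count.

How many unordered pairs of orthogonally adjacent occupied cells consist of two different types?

Scan each occupied cell's neighbors to the right and below so each pair is counted once.
From row 1: 0 unlike of 6 pairs (running 0/6).
From row 2: 1 unlike of 4 pairs (running 1/10).
From row 3: 3 unlike of 5 pairs (running 4/15).
From row 4: 1 unlike of 6 pairs (running 5/21).
From row 5: 1 unlike of 3 pairs (running 6/24).
Total adjacent occupied pairs: 24; unlike-type pairs: 6.

6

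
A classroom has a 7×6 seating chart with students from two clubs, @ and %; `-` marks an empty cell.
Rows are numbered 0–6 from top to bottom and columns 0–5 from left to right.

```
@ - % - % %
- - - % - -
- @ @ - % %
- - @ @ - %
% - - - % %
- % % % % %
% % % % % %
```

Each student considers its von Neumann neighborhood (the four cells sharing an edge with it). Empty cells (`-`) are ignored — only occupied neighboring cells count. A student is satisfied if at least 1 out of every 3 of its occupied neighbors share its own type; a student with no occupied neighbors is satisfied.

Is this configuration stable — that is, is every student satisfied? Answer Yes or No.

Row 0: (0,0)@ 0/0 ✓ · (0,2)% 0/0 ✓ · (0,4)% 1/1 ✓ · (0,5)% 1/1 ✓
Row 1: (1,3)% 0/0 ✓
Row 2: (2,1)@ 1/1 ✓ · (2,2)@ 2/2 ✓ · (2,4)% 1/1 ✓ · (2,5)% 2/2 ✓
Row 3: (3,2)@ 2/2 ✓ · (3,3)@ 1/1 ✓ · (3,5)% 2/2 ✓
Row 4: (4,0)% 0/0 ✓ · (4,4)% 2/2 ✓ · (4,5)% 3/3 ✓
Row 5: (5,1)% 2/2 ✓ · (5,2)% 3/3 ✓ · (5,3)% 3/3 ✓ · (5,4)% 4/4 ✓ · (5,5)% 3/3 ✓
Row 6: (6,0)% 1/1 ✓ · (6,1)% 3/3 ✓ · (6,2)% 3/3 ✓ · (6,3)% 3/3 ✓ · (6,4)% 3/3 ✓ · (6,5)% 2/2 ✓
All meet the threshold, so the configuration is stable.

Yes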